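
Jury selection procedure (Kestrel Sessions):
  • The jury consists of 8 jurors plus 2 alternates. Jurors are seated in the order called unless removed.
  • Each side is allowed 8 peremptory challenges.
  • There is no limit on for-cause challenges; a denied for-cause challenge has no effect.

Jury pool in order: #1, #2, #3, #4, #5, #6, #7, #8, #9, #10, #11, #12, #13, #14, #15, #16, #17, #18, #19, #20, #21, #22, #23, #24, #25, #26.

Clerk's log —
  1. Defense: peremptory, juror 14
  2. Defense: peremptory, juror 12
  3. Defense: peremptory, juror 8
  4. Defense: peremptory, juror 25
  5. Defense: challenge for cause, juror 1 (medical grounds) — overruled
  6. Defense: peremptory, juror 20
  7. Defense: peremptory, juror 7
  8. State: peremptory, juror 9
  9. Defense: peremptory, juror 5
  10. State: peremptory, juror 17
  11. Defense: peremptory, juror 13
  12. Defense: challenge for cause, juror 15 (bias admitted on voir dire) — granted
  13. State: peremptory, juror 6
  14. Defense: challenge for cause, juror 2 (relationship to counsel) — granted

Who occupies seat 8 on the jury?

Removed: #2, #5, #6, #7, #8, #9, #12, #13, #14, #15, #17, #20, #25. (#1 stays — for-cause denied.)
Seating in order: seats 1–8 → #1, #3, #4, #10, #11, #16, #18, #19; alternates → #21, #22.
So seat 8 is #19.

19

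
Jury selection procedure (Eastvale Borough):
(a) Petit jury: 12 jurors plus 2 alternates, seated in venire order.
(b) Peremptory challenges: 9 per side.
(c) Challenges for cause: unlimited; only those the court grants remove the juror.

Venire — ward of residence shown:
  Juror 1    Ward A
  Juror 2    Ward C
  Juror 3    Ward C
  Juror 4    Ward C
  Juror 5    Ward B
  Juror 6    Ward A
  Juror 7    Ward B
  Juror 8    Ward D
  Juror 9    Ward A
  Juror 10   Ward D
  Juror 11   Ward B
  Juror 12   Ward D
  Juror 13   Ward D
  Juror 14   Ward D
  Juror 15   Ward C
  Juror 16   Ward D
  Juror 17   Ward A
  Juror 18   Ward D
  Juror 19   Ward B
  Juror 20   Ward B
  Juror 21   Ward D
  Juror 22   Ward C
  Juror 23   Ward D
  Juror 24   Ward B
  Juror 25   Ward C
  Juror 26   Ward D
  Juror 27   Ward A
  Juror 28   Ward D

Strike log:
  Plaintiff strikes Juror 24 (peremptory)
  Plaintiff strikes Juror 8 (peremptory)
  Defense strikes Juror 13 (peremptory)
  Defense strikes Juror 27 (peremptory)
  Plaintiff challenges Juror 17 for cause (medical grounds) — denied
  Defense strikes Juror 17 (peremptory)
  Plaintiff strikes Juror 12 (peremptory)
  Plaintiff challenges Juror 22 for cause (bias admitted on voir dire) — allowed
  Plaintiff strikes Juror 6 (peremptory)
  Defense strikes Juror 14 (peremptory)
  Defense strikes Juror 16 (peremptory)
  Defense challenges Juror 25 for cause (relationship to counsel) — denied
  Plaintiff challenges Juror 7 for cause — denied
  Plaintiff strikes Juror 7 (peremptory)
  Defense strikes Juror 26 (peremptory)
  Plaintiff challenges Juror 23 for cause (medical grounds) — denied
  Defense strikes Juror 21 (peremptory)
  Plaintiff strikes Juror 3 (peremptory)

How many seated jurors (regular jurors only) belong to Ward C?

3

Removed: #3, #6, #7, #8, #12, #13, #14, #16, #17, #21, #22, #24, #26, #27.
Seated jurors 1–12: #1, #2, #4, #5, #9, #10, #11, #15, #18, #19, #20, #23 (alternates #25, #28 not counted).
Of those, in Ward C: #2, #4, #15 → 3.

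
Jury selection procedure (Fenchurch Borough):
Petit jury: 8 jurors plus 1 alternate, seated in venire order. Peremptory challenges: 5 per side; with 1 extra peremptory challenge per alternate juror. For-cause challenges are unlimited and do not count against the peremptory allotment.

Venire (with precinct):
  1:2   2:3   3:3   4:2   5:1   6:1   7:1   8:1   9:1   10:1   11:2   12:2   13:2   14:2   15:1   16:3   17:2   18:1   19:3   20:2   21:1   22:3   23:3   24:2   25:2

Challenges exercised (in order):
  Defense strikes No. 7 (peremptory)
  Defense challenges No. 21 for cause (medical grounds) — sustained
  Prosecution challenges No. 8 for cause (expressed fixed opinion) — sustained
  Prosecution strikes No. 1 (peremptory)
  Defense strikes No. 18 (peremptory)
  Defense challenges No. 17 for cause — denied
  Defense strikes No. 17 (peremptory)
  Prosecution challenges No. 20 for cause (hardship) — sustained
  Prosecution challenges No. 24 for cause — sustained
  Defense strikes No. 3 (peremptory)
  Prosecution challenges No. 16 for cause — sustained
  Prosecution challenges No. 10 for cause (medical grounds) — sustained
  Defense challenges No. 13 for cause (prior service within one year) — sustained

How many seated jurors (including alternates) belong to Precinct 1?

Removed: #1, #3, #7, #8, #10, #13, #16, #17, #18, #20, #21, #24.
Seated (9 incl. alternates): #2, #4, #5, #6, #9, #11, #12, #14, #15.
Of those, in Precinct 1: #5, #6, #9, #15 → 4.

4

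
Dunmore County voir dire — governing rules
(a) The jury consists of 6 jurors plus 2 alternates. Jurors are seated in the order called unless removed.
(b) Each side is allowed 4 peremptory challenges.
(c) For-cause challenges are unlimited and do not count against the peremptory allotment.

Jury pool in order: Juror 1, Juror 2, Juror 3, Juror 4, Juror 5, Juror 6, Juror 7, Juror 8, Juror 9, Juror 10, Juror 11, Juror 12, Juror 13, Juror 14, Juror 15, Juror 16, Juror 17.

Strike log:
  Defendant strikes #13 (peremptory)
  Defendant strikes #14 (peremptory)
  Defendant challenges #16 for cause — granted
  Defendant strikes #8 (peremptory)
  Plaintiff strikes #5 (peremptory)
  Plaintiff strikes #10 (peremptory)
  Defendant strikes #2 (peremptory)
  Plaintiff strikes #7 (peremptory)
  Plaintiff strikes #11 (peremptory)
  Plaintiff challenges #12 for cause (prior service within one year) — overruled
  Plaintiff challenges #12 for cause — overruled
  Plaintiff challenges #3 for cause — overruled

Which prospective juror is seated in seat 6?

Removed: #2, #5, #7, #8, #10, #11, #13, #14, #16. (#3, #12 stay — for-cause denied.)
Seating in order: seats 1–6 → #1, #3, #4, #6, #9, #12; alternates → #15, #17.
So seat 6 is #12.

12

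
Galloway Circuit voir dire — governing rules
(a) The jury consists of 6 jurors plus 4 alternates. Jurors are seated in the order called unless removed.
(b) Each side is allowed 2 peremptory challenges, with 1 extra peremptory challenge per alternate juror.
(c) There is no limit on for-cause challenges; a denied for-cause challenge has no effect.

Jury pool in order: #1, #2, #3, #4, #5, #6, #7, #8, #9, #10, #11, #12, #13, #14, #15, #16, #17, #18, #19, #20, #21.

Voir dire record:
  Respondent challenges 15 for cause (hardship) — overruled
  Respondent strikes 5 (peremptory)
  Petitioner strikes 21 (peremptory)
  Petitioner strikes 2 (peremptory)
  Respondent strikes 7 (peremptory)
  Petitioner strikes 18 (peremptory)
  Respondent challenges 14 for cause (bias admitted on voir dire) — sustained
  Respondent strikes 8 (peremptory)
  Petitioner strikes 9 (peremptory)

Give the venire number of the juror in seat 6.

Removed: #2, #5, #7, #8, #9, #14, #18, #21. (#15 stays — for-cause denied.)
Seating in order: seats 1–6 → #1, #3, #4, #6, #10, #11; alternates → #12, #13, #15, #16.
So seat 6 is #11.

11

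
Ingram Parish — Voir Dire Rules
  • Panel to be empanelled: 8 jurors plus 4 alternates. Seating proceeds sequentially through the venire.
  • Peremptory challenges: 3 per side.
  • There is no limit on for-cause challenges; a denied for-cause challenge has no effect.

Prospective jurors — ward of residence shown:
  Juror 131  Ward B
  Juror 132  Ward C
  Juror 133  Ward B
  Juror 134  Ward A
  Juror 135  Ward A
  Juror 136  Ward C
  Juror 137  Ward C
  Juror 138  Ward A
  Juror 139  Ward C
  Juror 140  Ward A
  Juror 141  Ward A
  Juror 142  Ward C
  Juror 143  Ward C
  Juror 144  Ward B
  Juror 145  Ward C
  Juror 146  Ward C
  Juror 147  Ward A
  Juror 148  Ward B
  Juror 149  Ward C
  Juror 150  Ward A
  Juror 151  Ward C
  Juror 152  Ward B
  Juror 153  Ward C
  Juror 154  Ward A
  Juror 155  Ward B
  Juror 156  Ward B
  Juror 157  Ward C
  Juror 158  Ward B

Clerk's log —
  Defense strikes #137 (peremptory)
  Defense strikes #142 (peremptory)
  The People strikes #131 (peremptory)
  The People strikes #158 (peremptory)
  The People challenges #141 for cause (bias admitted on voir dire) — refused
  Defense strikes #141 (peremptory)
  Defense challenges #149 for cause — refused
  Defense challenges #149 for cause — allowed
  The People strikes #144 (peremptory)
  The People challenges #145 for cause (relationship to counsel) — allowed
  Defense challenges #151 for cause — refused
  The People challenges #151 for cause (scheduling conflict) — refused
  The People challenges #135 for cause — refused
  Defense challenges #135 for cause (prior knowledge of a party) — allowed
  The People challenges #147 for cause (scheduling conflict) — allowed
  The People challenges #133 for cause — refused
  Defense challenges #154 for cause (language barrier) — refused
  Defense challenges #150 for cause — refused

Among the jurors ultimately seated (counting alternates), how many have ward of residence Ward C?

6

Removed: #131, #135, #137, #141, #142, #144, #145, #147, #149, #158.
Seated (12 incl. alternates): #132, #133, #134, #136, #138, #139, #140, #143, #146, #148, #150, #151.
Of those, in Ward C: #132, #136, #139, #143, #146, #151 → 6.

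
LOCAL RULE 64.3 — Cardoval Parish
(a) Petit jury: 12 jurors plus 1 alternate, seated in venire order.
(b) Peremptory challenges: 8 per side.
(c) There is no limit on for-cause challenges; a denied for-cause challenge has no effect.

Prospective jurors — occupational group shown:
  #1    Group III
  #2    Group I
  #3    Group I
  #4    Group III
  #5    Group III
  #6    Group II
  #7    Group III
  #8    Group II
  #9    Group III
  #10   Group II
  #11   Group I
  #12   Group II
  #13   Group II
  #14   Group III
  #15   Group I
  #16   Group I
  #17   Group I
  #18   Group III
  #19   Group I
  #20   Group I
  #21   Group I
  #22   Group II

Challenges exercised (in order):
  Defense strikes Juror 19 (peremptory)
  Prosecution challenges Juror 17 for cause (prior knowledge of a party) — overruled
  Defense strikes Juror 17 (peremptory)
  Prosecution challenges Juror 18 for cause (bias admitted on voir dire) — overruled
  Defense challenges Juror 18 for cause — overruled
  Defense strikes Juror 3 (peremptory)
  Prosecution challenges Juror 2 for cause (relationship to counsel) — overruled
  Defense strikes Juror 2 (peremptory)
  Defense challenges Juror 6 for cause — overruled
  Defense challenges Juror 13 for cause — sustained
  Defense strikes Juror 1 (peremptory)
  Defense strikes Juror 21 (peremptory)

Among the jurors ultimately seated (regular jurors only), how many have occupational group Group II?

4

Removed: #1, #2, #3, #13, #17, #19, #21.
Seated jurors 1–12: #4, #5, #6, #7, #8, #9, #10, #11, #12, #14, #15, #16 (alternates #18 not counted).
Of those, in Group II: #6, #8, #10, #12 → 4.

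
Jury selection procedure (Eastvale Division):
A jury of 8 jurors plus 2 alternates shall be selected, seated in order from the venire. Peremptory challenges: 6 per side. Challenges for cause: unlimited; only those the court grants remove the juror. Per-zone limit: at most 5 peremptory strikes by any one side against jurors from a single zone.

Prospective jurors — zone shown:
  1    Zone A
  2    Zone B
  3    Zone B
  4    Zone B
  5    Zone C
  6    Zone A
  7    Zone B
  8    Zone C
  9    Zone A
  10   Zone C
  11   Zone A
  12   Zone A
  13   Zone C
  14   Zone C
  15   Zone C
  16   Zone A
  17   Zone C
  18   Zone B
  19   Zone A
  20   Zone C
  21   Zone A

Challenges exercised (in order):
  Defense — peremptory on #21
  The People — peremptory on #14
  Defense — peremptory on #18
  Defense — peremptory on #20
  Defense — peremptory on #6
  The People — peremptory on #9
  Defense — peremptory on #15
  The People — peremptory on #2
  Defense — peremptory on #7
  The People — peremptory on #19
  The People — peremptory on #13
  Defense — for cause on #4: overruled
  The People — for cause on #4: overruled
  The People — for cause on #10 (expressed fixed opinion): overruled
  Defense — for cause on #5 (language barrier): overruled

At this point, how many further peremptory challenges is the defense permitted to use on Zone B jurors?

0

Defense peremptories so far: #21, #18, #20, #6, #15, #7 — 6 of 6 used, 0 left overall.
Against Zone B: #18, #7 — 2 used; per-zone cap 5 leaves 3.
Binding limit: min(0, 3) = 0.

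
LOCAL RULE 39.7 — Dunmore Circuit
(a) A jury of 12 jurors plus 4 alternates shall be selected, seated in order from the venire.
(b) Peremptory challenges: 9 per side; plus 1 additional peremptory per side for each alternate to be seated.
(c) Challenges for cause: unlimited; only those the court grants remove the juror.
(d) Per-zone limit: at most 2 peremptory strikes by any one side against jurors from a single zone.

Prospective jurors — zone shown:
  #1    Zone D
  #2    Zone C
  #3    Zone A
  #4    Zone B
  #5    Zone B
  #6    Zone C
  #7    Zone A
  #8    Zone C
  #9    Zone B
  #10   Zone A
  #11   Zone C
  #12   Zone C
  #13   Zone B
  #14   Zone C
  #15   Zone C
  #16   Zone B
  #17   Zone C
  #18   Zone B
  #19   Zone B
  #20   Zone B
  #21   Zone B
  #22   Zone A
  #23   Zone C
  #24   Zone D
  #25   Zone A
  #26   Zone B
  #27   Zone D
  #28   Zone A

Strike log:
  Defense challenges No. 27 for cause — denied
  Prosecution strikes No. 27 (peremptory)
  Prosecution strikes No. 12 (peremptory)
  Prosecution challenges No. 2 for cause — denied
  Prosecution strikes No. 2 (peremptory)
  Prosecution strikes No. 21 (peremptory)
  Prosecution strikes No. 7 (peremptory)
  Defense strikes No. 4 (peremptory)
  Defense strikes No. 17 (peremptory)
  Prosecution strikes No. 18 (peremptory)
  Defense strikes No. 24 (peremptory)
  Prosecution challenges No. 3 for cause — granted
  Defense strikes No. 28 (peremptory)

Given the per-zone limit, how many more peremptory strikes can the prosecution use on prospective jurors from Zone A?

Prosecution peremptories so far: #27, #12, #2, #21, #7, #18 — 6 of 13 used, 7 left overall.
Against Zone A: #7 — 1 used; per-zone cap 2 leaves 1.
Binding limit: min(7, 1) = 1.

1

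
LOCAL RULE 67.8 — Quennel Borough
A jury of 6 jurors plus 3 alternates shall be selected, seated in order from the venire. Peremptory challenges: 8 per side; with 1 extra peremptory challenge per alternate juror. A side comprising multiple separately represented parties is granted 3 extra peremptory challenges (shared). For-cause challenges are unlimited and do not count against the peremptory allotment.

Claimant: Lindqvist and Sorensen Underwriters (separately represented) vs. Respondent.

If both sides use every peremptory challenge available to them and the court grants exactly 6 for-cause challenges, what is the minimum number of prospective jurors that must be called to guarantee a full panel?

40

Seats to fill: 6 + 3 alternates = 9.
Peremptories — Claimant: 8 + 1×3 + 3 = 14; Respondent: 8 + 1×3 = 11; total 25.
For-cause removals: 6.
Minimum venire: 9 + 25 + 6 = 40.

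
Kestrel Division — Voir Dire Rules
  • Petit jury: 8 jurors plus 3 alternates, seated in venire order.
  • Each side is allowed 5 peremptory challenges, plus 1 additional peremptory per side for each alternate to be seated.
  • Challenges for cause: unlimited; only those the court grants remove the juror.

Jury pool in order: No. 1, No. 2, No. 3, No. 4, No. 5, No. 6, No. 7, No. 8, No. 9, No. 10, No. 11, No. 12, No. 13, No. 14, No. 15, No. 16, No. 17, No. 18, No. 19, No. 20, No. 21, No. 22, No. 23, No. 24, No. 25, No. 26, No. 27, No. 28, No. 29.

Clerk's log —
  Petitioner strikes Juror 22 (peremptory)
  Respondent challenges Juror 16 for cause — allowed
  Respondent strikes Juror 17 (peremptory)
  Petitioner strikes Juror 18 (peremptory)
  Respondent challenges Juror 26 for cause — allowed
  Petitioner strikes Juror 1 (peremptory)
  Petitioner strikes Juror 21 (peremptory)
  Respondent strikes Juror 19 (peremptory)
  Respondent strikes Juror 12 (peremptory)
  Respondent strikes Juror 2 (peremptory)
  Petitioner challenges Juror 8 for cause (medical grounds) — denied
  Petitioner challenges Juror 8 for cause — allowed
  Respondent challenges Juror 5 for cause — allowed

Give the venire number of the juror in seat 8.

13

Removed: #1, #2, #5, #8, #12, #16, #17, #18, #19, #21, #22, #26.
Seating in order: seats 1–8 → #3, #4, #6, #7, #9, #10, #11, #13; alternates → #14, #15, #20.
So seat 8 is #13.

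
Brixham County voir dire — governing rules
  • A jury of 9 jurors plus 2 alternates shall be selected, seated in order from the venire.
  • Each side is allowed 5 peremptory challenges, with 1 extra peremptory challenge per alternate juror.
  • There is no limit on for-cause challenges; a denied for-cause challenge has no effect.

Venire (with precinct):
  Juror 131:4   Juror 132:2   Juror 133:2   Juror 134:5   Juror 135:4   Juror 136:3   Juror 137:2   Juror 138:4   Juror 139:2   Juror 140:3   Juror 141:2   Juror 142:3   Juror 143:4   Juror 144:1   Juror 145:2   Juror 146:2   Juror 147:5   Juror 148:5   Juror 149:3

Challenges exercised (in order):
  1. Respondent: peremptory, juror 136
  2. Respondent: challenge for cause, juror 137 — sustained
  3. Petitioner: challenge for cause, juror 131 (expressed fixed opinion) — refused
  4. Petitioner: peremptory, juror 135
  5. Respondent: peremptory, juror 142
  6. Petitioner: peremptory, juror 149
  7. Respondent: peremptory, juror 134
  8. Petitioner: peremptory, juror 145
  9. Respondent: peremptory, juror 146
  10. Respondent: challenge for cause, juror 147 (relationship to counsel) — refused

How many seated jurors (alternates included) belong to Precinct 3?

Removed: #134, #135, #136, #137, #142, #145, #146, #149.
Seated (11 incl. alternates): #131, #132, #133, #138, #139, #140, #141, #143, #144, #147, #148.
Of those, in Precinct 3: #140 → 1.

1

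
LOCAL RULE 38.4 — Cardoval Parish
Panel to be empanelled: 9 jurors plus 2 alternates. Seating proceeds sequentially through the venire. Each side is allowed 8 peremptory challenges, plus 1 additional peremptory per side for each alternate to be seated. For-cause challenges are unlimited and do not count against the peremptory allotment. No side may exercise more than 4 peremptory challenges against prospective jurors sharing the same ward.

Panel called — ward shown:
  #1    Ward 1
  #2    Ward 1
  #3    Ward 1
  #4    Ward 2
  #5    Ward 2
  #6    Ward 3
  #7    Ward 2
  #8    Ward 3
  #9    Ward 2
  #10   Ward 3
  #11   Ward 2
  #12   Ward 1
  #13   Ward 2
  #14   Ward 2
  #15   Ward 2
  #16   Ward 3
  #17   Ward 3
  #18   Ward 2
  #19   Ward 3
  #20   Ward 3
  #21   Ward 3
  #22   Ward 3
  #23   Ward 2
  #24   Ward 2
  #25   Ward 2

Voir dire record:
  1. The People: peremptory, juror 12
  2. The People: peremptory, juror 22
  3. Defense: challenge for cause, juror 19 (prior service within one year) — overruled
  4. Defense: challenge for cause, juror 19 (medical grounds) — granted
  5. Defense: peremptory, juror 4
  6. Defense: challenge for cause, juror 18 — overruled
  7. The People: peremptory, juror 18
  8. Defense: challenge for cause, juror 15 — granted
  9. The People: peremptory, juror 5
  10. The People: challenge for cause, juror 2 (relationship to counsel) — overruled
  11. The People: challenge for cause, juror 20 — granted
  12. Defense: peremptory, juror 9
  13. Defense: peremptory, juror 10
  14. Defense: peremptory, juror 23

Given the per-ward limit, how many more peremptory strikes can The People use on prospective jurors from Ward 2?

The People peremptories so far: #12, #22, #18, #5 — 4 of 10 used, 6 left overall.
Against Ward 2: #18, #5 — 2 used; per-ward cap 4 leaves 2.
Binding limit: min(6, 2) = 2.

2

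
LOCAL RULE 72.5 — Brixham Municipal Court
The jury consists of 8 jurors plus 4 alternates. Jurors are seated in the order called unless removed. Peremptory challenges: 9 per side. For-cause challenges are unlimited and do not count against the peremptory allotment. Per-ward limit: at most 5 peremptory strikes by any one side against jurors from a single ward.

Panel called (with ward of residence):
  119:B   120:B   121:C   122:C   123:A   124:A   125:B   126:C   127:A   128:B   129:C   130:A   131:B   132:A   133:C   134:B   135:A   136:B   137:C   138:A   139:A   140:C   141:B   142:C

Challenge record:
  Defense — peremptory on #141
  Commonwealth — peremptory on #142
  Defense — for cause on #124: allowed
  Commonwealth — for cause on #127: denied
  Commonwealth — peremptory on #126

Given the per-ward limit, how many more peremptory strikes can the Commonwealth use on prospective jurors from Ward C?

Commonwealth peremptories so far: #142, #126 — 2 of 9 used, 7 left overall.
Against Ward C: #142, #126 — 2 used; per-ward cap 5 leaves 3.
Binding limit: min(7, 3) = 3.

3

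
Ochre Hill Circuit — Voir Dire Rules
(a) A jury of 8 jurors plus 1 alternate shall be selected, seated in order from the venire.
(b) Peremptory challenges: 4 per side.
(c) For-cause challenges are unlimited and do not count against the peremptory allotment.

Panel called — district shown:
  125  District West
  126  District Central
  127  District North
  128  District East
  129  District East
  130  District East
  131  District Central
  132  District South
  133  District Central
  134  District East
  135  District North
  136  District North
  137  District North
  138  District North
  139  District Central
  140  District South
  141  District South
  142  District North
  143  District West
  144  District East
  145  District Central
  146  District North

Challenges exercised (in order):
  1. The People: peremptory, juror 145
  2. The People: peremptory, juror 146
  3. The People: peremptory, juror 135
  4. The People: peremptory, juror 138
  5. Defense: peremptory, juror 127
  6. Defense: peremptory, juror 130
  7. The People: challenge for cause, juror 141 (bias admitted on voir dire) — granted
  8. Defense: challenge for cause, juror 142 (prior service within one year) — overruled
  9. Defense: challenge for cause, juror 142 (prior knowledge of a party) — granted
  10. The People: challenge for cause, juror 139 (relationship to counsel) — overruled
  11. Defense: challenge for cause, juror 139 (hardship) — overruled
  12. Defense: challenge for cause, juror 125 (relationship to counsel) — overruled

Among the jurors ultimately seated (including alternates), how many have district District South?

Removed: #127, #130, #135, #138, #141, #142, #145, #146.
Seated (9 incl. alternates): #125, #126, #128, #129, #131, #132, #133, #134, #136.
Of those, in District South: #132 → 1.

1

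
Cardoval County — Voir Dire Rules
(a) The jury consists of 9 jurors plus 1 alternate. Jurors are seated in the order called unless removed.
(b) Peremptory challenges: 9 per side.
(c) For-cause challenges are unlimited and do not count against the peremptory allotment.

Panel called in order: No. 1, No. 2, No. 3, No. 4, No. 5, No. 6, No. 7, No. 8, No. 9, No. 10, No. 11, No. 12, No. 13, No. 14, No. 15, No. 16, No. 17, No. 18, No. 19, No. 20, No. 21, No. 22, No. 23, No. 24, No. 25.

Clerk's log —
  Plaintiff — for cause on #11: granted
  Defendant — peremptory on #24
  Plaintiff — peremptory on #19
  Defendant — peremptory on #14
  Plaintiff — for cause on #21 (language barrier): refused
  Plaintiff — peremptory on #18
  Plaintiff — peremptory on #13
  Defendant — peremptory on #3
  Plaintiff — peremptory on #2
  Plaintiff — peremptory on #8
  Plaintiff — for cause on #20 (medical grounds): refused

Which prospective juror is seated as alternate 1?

Removed: #2, #3, #8, #11, #13, #14, #18, #19, #24. (#20, #21 stay — for-cause denied.)
Filling seats in venire order through position 10: #1, #4, #5, #6, #7, #9, #10, #12, #15, #16.
So alternate 1 is #16.

16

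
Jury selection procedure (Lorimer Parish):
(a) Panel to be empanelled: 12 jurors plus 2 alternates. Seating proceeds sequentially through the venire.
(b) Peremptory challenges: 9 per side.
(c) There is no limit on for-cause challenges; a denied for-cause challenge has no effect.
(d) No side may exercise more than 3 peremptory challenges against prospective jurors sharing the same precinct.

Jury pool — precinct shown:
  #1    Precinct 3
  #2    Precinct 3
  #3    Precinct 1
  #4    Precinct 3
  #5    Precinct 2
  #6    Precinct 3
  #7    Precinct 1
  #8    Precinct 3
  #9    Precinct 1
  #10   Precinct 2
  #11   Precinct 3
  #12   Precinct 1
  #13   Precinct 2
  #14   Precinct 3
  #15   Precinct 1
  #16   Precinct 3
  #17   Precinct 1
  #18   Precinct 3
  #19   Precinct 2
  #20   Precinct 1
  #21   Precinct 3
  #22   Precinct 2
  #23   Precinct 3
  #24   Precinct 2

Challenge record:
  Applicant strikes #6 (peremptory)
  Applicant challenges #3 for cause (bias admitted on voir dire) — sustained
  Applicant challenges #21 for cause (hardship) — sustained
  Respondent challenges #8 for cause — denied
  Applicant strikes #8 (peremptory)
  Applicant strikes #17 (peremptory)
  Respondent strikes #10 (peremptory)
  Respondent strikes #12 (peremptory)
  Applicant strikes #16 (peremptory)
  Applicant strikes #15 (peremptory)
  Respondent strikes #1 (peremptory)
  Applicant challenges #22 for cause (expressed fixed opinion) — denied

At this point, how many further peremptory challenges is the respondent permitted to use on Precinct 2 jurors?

2

Respondent peremptories so far: #10, #12, #1 — 3 of 9 used, 6 left overall.
Against Precinct 2: #10 — 1 used; per-precinct cap 3 leaves 2.
Binding limit: min(6, 2) = 2.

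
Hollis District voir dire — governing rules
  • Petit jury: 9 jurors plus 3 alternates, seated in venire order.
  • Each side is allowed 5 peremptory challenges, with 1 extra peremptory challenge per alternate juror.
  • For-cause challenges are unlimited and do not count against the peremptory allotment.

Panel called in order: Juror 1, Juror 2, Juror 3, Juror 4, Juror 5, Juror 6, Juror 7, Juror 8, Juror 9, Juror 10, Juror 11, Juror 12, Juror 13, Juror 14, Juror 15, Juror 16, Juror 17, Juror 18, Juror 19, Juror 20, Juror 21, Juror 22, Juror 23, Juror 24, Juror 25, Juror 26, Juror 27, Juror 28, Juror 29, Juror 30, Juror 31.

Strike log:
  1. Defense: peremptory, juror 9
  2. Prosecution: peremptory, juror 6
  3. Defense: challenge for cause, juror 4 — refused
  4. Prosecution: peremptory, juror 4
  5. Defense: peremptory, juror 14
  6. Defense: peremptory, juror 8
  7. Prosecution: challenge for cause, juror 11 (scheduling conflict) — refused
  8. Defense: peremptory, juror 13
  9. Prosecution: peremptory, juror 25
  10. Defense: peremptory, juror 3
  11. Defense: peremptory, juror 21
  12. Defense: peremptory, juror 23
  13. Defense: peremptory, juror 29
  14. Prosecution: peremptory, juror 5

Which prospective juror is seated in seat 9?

17

Removed: #3, #4, #5, #6, #8, #9, #13, #14, #21, #23, #25, #29. (#11 stays — for-cause denied.)
Seating in order: seats 1–9 → #1, #2, #7, #10, #11, #12, #15, #16, #17; alternates → #18, #19, #20.
So seat 9 is #17.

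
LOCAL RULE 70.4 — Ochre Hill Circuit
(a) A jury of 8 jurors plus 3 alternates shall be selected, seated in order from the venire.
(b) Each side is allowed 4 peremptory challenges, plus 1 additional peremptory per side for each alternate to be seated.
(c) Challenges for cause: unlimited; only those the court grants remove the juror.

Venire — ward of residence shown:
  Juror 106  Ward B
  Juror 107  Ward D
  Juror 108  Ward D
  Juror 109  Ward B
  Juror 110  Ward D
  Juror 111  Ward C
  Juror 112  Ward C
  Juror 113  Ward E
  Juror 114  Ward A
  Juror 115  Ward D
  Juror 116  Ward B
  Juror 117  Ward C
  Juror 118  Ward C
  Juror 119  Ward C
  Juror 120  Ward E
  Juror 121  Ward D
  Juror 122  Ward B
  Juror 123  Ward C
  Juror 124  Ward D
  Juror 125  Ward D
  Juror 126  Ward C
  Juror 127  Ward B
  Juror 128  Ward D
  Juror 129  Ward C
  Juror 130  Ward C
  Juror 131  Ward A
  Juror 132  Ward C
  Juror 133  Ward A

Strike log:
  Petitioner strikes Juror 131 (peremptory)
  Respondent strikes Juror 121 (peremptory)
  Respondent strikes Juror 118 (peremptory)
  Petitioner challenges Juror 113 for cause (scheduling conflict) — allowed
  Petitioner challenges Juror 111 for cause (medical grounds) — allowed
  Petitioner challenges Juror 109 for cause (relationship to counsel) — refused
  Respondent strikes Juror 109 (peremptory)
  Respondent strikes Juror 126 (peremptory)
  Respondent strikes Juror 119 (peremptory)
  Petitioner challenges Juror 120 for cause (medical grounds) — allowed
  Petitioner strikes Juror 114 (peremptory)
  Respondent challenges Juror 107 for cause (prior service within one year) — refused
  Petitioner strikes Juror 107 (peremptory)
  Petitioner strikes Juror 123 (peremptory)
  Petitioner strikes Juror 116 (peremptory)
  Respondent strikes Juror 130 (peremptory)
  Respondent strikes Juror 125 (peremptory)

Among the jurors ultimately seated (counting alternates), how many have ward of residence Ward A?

Removed: #107, #109, #111, #113, #114, #116, #118, #119, #120, #121, #123, #125, #126, #130, #131.
Seated (11 incl. alternates): #106, #108, #110, #112, #115, #117, #122, #124, #127, #128, #129.
None of those are in Ward A → 0.

0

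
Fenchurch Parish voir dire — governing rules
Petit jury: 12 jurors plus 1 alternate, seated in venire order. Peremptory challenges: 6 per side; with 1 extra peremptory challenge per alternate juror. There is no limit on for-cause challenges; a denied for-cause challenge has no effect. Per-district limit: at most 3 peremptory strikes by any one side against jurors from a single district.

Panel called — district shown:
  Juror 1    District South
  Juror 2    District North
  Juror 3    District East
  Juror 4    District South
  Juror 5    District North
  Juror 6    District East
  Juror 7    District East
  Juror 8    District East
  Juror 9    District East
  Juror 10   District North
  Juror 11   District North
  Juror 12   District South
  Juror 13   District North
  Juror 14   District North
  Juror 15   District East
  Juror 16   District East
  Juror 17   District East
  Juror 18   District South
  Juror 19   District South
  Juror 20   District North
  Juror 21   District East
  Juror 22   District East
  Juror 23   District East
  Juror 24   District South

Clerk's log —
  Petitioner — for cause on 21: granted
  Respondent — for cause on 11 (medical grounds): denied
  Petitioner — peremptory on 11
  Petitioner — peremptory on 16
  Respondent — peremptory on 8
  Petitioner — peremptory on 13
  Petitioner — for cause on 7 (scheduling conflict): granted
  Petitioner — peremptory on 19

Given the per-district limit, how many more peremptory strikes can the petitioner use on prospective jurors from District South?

Petitioner peremptories so far: #11, #16, #13, #19 — 4 of 7 used, 3 left overall.
Against District South: #19 — 1 used; per-district cap 3 leaves 2.
Binding limit: min(3, 2) = 2.

2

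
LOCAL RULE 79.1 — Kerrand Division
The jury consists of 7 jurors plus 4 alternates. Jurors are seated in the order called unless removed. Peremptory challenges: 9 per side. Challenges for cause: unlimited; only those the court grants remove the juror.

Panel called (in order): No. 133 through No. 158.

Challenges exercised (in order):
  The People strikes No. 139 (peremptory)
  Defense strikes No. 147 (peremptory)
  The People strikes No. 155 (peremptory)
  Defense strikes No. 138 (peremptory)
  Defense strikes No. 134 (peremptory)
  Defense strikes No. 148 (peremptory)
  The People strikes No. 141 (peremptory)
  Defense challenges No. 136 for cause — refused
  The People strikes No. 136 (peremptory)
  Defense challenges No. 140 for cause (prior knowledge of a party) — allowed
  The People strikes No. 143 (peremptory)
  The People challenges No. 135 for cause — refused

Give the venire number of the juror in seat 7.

146

Removed: #134, #136, #138, #139, #140, #141, #143, #147, #148, #155. (#135 stays — for-cause denied.)
Seating in order: seats 1–7 → #133, #135, #137, #142, #144, #145, #146; alternates → #149, #150, #151, #152.
So seat 7 is #146.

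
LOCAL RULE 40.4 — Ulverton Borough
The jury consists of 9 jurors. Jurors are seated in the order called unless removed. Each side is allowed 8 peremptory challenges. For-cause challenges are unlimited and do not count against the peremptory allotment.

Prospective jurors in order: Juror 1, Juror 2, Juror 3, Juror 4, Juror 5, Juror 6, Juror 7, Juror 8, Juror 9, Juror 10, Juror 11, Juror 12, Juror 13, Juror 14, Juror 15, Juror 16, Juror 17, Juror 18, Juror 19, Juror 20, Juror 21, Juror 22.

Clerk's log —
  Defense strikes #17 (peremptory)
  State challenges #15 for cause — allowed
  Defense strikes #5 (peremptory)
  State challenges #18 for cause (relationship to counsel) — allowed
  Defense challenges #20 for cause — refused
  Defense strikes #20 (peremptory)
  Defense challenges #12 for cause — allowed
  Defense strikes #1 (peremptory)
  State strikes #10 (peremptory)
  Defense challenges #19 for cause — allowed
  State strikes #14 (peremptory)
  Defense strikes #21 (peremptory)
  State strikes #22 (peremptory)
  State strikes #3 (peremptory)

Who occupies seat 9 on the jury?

Removed: #1, #3, #5, #10, #12, #14, #15, #17, #18, #19, #20, #21, #22.
Seating in order: seats 1–9 → #2, #4, #6, #7, #8, #9, #11, #13, #16.
So seat 9 is #16.

16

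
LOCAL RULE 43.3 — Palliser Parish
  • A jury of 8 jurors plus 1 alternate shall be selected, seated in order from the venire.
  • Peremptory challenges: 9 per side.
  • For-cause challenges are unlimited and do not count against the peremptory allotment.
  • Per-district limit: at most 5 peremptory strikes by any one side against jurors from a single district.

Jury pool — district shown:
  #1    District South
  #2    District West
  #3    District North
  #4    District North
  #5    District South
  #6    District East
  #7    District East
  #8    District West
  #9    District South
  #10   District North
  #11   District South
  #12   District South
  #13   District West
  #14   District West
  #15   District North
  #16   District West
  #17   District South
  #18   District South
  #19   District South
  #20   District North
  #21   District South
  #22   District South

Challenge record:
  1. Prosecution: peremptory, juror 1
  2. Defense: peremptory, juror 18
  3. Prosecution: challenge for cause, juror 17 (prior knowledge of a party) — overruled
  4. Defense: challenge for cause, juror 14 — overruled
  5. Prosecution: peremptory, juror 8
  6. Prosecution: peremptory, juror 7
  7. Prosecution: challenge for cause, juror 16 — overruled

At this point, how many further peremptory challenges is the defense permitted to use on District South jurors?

Defense peremptories so far: #18 — 1 of 9 used, 8 left overall.
Against District South: #18 — 1 used; per-district cap 5 leaves 4.
Binding limit: min(8, 4) = 4.

4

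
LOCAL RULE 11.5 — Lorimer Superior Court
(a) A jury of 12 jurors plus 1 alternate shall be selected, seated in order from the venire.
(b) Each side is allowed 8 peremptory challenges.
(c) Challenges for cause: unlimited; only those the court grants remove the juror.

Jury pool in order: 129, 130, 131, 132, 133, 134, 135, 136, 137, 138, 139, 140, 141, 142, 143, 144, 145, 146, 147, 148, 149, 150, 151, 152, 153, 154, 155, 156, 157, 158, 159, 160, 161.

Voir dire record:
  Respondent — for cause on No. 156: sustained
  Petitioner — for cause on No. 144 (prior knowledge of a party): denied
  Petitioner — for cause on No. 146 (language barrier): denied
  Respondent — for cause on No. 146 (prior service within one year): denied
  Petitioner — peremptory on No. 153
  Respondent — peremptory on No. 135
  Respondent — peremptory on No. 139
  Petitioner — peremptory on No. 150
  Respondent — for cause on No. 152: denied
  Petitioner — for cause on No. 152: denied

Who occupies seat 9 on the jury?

Removed: #135, #139, #150, #153, #156. (#144, #146, #152 stay — for-cause denied.)
Seating in order: seats 1–12 → #129, #130, #131, #132, #133, #134, #136, #137, #138, #140, #141, #142; alternates → #143.
So seat 9 is #138.

138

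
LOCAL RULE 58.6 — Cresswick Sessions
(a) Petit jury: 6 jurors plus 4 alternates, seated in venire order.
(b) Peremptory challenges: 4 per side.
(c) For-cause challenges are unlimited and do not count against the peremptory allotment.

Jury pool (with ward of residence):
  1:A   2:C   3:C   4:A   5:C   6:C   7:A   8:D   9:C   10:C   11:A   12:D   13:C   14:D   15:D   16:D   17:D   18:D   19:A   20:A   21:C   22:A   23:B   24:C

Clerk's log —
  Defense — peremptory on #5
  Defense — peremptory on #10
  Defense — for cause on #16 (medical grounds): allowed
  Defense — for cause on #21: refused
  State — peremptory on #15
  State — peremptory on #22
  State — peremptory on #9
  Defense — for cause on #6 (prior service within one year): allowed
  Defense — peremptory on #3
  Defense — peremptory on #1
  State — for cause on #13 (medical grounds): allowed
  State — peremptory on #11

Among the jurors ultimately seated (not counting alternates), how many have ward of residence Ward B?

0

Removed: #1, #3, #5, #6, #9, #10, #11, #13, #15, #16, #22.
Seated jurors 1–6: #2, #4, #7, #8, #12, #14 (alternates #17, #18, #19, #20 not counted).
None of those are in Ward B → 0.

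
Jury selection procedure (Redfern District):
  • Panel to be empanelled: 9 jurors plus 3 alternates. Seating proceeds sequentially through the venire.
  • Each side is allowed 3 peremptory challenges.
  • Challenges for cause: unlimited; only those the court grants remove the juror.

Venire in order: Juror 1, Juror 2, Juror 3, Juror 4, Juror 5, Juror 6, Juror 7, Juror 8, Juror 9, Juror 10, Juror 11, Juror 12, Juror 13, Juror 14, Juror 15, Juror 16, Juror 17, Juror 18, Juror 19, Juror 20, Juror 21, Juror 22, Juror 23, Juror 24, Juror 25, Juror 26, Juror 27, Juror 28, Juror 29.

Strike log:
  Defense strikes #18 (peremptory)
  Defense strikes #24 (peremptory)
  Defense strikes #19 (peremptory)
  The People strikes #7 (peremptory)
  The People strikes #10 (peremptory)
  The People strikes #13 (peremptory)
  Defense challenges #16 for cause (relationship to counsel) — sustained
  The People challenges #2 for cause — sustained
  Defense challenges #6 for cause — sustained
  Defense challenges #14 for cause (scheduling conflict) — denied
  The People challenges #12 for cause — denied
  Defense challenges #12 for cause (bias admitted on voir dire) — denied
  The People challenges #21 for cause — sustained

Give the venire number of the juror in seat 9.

Removed: #2, #6, #7, #10, #13, #16, #18, #19, #21, #24. (#12, #14 stay — for-cause denied.)
Filling seats in venire order through position 9: #1, #3, #4, #5, #8, #9, #11, #12, #14.
So seat 9 is #14.

14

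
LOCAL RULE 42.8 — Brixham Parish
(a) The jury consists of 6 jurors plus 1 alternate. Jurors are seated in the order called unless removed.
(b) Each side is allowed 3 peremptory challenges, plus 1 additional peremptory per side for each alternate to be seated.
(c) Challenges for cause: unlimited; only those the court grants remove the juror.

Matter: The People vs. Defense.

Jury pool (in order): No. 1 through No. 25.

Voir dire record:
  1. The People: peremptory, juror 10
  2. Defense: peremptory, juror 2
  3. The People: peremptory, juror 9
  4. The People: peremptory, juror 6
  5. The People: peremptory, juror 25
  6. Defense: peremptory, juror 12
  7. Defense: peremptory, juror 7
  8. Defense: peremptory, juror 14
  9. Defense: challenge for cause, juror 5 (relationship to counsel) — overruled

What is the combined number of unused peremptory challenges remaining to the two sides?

0

The People allotment: 3 base + 1 × 1 alternate = 4. Defense allotment: 3 base + 1 × 1 alternate = 4.
The People peremptories used: #10, #9, #6, #25 — 4.
Defense peremptories used: #2, #12, #7, #14 — 4 (the for-cause on #5 doesn't count).
Remaining: (4 − 4) + (4 − 4) = 0.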